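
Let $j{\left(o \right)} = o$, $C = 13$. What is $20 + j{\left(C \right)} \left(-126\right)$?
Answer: $-1618$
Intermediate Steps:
$20 + j{\left(C \right)} \left(-126\right) = 20 + 13 \left(-126\right) = 20 - 1638 = -1618$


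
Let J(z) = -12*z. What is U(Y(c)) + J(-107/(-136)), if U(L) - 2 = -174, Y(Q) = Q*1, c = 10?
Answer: -6169/34 ≈ -181.44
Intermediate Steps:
Y(Q) = Q
U(L) = -172 (U(L) = 2 - 174 = -172)
U(Y(c)) + J(-107/(-136)) = -172 - (-1284)/(-136) = -172 - (-1284)*(-1)/136 = -172 - 12*107/136 = -172 - 321/34 = -6169/34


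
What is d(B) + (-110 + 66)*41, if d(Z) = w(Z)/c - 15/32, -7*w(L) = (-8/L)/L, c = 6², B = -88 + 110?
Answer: -440174873/243936 ≈ -1804.5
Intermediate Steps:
B = 22
c = 36
w(L) = 8/(7*L²) (w(L) = -(-8/L)/(7*L) = -(-8)/(7*L²) = 8/(7*L²))
d(Z) = -15/32 + 2/(63*Z²) (d(Z) = (8/(7*Z²))/36 - 15/32 = (8/(7*Z²))*(1/36) - 15*1/32 = 2/(63*Z²) - 15/32 = -15/32 + 2/(63*Z²))
d(B) + (-110 + 66)*41 = (-15/32 + (2/63)/22²) + (-110 + 66)*41 = (-15/32 + (2/63)*(1/484)) - 44*41 = (-15/32 + 1/15246) - 1804 = -114329/243936 - 1804 = -440174873/243936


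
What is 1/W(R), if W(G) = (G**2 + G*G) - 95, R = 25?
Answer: 1/1155 ≈ 0.00086580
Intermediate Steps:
W(G) = -95 + 2*G**2 (W(G) = (G**2 + G**2) - 95 = 2*G**2 - 95 = -95 + 2*G**2)
1/W(R) = 1/(-95 + 2*25**2) = 1/(-95 + 2*625) = 1/(-95 + 1250) = 1/1155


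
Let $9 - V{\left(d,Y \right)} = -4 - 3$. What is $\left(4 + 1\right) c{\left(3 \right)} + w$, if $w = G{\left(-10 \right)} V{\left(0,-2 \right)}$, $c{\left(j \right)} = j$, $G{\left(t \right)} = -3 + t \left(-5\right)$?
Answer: $767$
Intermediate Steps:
$G{\left(t \right)} = -3 - 5 t$
$V{\left(d,Y \right)} = 16$ ($V{\left(d,Y \right)} = 9 - \left(-4 - 3\right) = 9 - -7 = 9 + 7 = 16$)
$w = 752$ ($w = \left(-3 - -50\right) 16 = \left(-3 + 50\right) 16 = 47 \cdot 16 = 752$)
$\left(4 + 1\right) c{\left(3 \right)} + w = \left(4 + 1\right) 3 + 752 = 5 \cdot 3 + 752 = 15 + 752 = 767$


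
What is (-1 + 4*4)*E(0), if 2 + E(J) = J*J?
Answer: -30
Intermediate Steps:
E(J) = -2 + J² (E(J) = -2 + J*J = -2 + J²)
(-1 + 4*4)*E(0) = (-1 + 4*4)*(-2 + 0²) = (-1 + 16)*(-2 + 0) = 15*(-2) = -30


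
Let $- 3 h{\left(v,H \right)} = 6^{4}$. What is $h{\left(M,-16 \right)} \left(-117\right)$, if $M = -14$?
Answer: $50544$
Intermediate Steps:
$h{\left(v,H \right)} = -432$ ($h{\left(v,H \right)} = - \frac{6^{4}}{3} = \left(- \frac{1}{3}\right) 1296 = -432$)
$h{\left(M,-16 \right)} \left(-117\right) = \left(-432\right) \left(-117\right) = 50544$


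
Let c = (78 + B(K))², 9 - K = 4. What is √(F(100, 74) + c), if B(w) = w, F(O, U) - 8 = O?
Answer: √6997 ≈ 83.648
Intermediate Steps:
K = 5 (K = 9 - 1*4 = 9 - 4 = 5)
F(O, U) = 8 + O
c = 6889 (c = (78 + 5)² = 83² = 6889)
√(F(100, 74) + c) = √((8 + 100) + 6889) = √(108 + 6889) = √6997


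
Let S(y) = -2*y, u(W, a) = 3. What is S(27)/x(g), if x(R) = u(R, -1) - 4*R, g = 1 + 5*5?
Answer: 54/101 ≈ 0.53465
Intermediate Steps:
g = 26 (g = 1 + 25 = 26)
x(R) = 3 - 4*R
S(27)/x(g) = (-2*27)/(3 - 4*26) = -54/(3 - 104) = -54/(-101) = -54*(-1/101) = 54/101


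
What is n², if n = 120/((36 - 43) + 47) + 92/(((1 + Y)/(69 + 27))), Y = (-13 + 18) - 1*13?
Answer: 77633721/49 ≈ 1.5844e+6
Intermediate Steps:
Y = -8 (Y = 5 - 13 = -8)
n = -8811/7 (n = 120/((36 - 43) + 47) + 92/(((1 - 8)/(69 + 27))) = 120/(-7 + 47) + 92/((-7/96)) = 120/40 + 92/((-7*1/96)) = 120*(1/40) + 92/(-7/96) = 3 + 92*(-96/7) = 3 - 8832/7 = -8811/7 ≈ -1258.7)
n² = (-8811/7)² = 77633721/49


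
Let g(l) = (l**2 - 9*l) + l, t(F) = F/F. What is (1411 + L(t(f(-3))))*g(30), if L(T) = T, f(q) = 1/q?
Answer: 931920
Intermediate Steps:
t(F) = 1
g(l) = l**2 - 8*l
(1411 + L(t(f(-3))))*g(30) = (1411 + 1)*(30*(-8 + 30)) = 1412*(30*22) = 1412*660 = 931920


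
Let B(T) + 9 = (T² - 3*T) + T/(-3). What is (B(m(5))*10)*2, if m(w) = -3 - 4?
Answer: 3800/3 ≈ 1266.7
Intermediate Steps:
m(w) = -7
B(T) = -9 + T² - 10*T/3 (B(T) = -9 + ((T² - 3*T) + T/(-3)) = -9 + ((T² - 3*T) + T*(-⅓)) = -9 + ((T² - 3*T) - T/3) = -9 + (T² - 10*T/3) = -9 + T² - 10*T/3)
(B(m(5))*10)*2 = ((-9 + (-7)² - 10/3*(-7))*10)*2 = ((-9 + 49 + 70/3)*10)*2 = ((190/3)*10)*2 = (1900/3)*2 = 3800/3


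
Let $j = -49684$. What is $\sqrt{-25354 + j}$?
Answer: $i \sqrt{75038} \approx 273.93 i$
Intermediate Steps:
$\sqrt{-25354 + j} = \sqrt{-25354 - 49684} = \sqrt{-75038} = i \sqrt{75038}$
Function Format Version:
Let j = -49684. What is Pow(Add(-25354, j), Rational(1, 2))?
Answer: Mul(I, Pow(75038, Rational(1, 2))) ≈ Mul(273.93, I)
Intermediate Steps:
Pow(Add(-25354, j), Rational(1, 2)) = Pow(Add(-25354, -49684), Rational(1, 2)) = Pow(-75038, Rational(1, 2)) = Mul(I, Pow(75038, Rational(1, 2)))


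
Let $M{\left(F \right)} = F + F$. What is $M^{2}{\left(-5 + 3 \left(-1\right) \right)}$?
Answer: $256$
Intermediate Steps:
$M{\left(F \right)} = 2 F$
$M^{2}{\left(-5 + 3 \left(-1\right) \right)} = \left(2 \left(-5 + 3 \left(-1\right)\right)\right)^{2} = \left(2 \left(-5 - 3\right)\right)^{2} = \left(2 \left(-8\right)\right)^{2} = \left(-16\right)^{2} = 256$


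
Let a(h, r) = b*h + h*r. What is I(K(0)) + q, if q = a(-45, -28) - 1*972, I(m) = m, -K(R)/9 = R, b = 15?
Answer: -387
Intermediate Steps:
K(R) = -9*R
a(h, r) = 15*h + h*r
q = -387 (q = -45*(15 - 28) - 1*972 = -45*(-13) - 972 = 585 - 972 = -387)
I(K(0)) + q = -9*0 - 387 = 0 - 387 = -387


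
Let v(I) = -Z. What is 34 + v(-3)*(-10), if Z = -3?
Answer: 4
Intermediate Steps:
v(I) = 3 (v(I) = -1*(-3) = 3)
34 + v(-3)*(-10) = 34 + 3*(-10) = 34 - 30 = 4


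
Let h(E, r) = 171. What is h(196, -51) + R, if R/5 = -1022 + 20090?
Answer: 95511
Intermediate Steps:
R = 95340 (R = 5*(-1022 + 20090) = 5*19068 = 95340)
h(196, -51) + R = 171 + 95340 = 95511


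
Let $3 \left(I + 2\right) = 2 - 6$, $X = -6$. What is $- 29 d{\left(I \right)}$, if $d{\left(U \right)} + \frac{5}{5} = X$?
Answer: $203$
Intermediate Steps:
$I = - \frac{10}{3}$ ($I = -2 + \frac{2 - 6}{3} = -2 + \frac{1}{3} \left(-4\right) = -2 - \frac{4}{3} = - \frac{10}{3} \approx -3.3333$)
$d{\left(U \right)} = -7$ ($d{\left(U \right)} = -1 - 6 = -7$)
$- 29 d{\left(I \right)} = \left(-29\right) \left(-7\right) = 203$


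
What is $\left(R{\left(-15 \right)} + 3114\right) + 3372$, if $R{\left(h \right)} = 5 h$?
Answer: $6411$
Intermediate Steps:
$\left(R{\left(-15 \right)} + 3114\right) + 3372 = \left(5 \left(-15\right) + 3114\right) + 3372 = \left(-75 + 3114\right) + 3372 = 3039 + 3372 = 6411$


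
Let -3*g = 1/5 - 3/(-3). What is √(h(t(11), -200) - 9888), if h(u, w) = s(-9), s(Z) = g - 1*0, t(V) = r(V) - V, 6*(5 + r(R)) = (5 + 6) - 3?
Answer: I*√247210/5 ≈ 99.44*I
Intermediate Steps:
g = -⅖ (g = -(1/5 - 3/(-3))/3 = -(1*(⅕) - 3*(-⅓))/3 = -(⅕ + 1)/3 = -⅓*6/5 = -⅖ ≈ -0.40000)
r(R) = -11/3 (r(R) = -5 + ((5 + 6) - 3)/6 = -5 + (11 - 3)/6 = -5 + (⅙)*8 = -5 + 4/3 = -11/3)
t(V) = -11/3 - V
s(Z) = -⅖ (s(Z) = -⅖ - 1*0 = -⅖ + 0 = -⅖)
h(u, w) = -⅖
√(h(t(11), -200) - 9888) = √(-⅖ - 9888) = √(-49442/5) = I*√247210/5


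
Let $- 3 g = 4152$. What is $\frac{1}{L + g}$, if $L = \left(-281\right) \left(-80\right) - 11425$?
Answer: $\frac{1}{9671} \approx 0.0001034$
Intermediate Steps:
$L = 11055$ ($L = 22480 - 11425 = 11055$)
$g = -1384$ ($g = \left(- \frac{1}{3}\right) 4152 = -1384$)
$\frac{1}{L + g} = \frac{1}{11055 - 1384} = \frac{1}{9671}$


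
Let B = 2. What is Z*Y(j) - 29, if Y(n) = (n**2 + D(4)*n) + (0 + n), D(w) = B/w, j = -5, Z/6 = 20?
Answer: 2071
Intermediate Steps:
Z = 120 (Z = 6*20 = 120)
D(w) = 2/w
Y(n) = n**2 + 3*n/2 (Y(n) = (n**2 + (2/4)*n) + (0 + n) = (n**2 + (2*(1/4))*n) + n = (n**2 + n/2) + n = n**2 + 3*n/2)
Z*Y(j) - 29 = 120*((1/2)*(-5)*(3 + 2*(-5))) - 29 = 120*((1/2)*(-5)*(3 - 10)) - 29 = 120*((1/2)*(-5)*(-7)) - 29 = 120*(35/2) - 29 = 2100 - 29 = 2071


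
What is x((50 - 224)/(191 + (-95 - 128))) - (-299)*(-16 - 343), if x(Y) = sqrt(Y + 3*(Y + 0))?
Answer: -107341 + sqrt(87)/2 ≈ -1.0734e+5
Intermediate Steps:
x(Y) = 2*sqrt(Y) (x(Y) = sqrt(Y + 3*Y) = sqrt(4*Y) = 2*sqrt(Y))
x((50 - 224)/(191 + (-95 - 128))) - (-299)*(-16 - 343) = 2*sqrt((50 - 224)/(191 + (-95 - 128))) - (-299)*(-16 - 343) = 2*sqrt(-174/(191 - 223)) - (-299)*(-359) = 2*sqrt(-174/(-32)) - 1*107341 = 2*sqrt(-174*(-1/32)) - 107341 = 2*sqrt(87/16) - 107341 = 2*(sqrt(87)/4) - 107341 = sqrt(87)/2 - 107341 = -107341 + sqrt(87)/2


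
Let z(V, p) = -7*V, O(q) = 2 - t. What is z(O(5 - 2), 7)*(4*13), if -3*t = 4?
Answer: -3640/3 ≈ -1213.3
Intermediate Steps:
t = -4/3 (t = -⅓*4 = -4/3 ≈ -1.3333)
O(q) = 10/3 (O(q) = 2 - 1*(-4/3) = 2 + 4/3 = 10/3)
z(O(5 - 2), 7)*(4*13) = (-7*10/3)*(4*13) = -70/3*52 = -3640/3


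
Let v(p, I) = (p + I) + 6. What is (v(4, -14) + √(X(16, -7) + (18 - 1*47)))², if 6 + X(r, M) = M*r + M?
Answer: (4 - I*√154)² ≈ -138.0 - 99.277*I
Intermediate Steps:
v(p, I) = 6 + I + p (v(p, I) = (I + p) + 6 = 6 + I + p)
X(r, M) = -6 + M + M*r (X(r, M) = -6 + (M*r + M) = -6 + (M + M*r) = -6 + M + M*r)
(v(4, -14) + √(X(16, -7) + (18 - 1*47)))² = ((6 - 14 + 4) + √((-6 - 7 - 7*16) + (18 - 1*47)))² = (-4 + √((-6 - 7 - 112) + (18 - 47)))² = (-4 + √(-125 - 29))² = (-4 + √(-154))² = (-4 + I*√154)²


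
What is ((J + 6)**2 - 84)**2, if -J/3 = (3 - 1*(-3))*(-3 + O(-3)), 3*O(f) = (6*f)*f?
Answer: 4845830544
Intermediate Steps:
O(f) = 2*f**2 (O(f) = ((6*f)*f)/3 = (6*f**2)/3 = 2*f**2)
J = -270 (J = -3*(3 - 1*(-3))*(-3 + 2*(-3)**2) = -3*(3 + 3)*(-3 + 2*9) = -18*(-3 + 18) = -18*15 = -3*90 = -270)
((J + 6)**2 - 84)**2 = ((-270 + 6)**2 - 84)**2 = ((-264)**2 - 84)**2 = (69696 - 84)**2 = 69612**2 = 4845830544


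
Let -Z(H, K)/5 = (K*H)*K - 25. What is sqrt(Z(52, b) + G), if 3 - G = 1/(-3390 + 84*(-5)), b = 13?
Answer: I*sqrt(635979369390)/3810 ≈ 209.31*I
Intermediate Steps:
G = 11431/3810 (G = 3 - 1/(-3390 + 84*(-5)) = 3 - 1/(-3390 - 420) = 3 - 1/(-3810) = 3 - 1*(-1/3810) = 3 + 1/3810 = 11431/3810 ≈ 3.0003)
Z(H, K) = 125 - 5*H*K**2 (Z(H, K) = -5*((K*H)*K - 25) = -5*((H*K)*K - 25) = -5*(H*K**2 - 25) = -5*(-25 + H*K**2) = 125 - 5*H*K**2)
sqrt(Z(52, b) + G) = sqrt((125 - 5*52*13**2) + 11431/3810) = sqrt((125 - 5*52*169) + 11431/3810) = sqrt((125 - 43940) + 11431/3810) = sqrt(-43815 + 11431/3810) = sqrt(-166923719/3810) = I*sqrt(635979369390)/3810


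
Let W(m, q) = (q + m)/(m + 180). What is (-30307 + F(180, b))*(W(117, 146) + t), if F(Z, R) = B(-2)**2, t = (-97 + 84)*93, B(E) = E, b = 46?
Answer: 1208113270/33 ≈ 3.6609e+7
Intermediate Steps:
t = -1209 (t = -13*93 = -1209)
W(m, q) = (m + q)/(180 + m)
F(Z, R) = 4 (F(Z, R) = (-2)**2 = 4)
(-30307 + F(180, b))*(W(117, 146) + t) = (-30307 + 4)*((117 + 146)/(180 + 117) - 1209) = -30303*(263/297 - 1209) = -30303*(-358810/297) = 1208113270/33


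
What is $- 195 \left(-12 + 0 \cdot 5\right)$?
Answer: $2340$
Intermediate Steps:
$- 195 \left(-12 + 0 \cdot 5\right) = - 195 \left(-12 + 0\right) = \left(-195\right) \left(-12\right) = 2340$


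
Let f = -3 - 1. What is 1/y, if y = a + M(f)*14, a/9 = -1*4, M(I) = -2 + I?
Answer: -1/120 ≈ -0.0083333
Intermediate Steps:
f = -4
a = -36 (a = 9*(-1*4) = 9*(-4) = -36)
y = -120 (y = -36 + (-2 - 4)*14 = -36 - 6*14 = -36 - 84 = -120)
1/y = 1/(-120) = -1/120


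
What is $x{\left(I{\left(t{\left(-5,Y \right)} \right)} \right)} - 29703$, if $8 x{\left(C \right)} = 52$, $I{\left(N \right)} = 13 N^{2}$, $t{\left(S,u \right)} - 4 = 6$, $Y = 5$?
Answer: $- \frac{59393}{2} \approx -29697.0$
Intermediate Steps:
$t{\left(S,u \right)} = 10$ ($t{\left(S,u \right)} = 4 + 6 = 10$)
$x{\left(C \right)} = \frac{13}{2}$ ($x{\left(C \right)} = \frac{1}{8} \cdot 52 = \frac{13}{2}$)
$x{\left(I{\left(t{\left(-5,Y \right)} \right)} \right)} - 29703 = \frac{13}{2} - 29703 = - \frac{59393}{2}$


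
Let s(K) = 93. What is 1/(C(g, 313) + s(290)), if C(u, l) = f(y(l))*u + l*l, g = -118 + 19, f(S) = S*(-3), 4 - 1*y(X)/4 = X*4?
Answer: -1/1384562 ≈ -7.2225e-7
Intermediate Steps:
y(X) = 16 - 16*X (y(X) = 16 - 4*X*4 = 16 - 16*X)
f(S) = -3*S
g = -99
C(u, l) = l² + u*(-48 + 48*l) (C(u, l) = (-3*(16 - 16*l))*u + l*l = (-48 + 48*l)*u + l² = u*(-48 + 48*l) + l² = l² + u*(-48 + 48*l))
1/(C(g, 313) + s(290)) = 1/((313² + 48*(-99)*(-1 + 313)) + 93) = 1/((97969 + 48*(-99)*312) + 93) = 1/((97969 - 1482624) + 93) = 1/(-1384655 + 93) = 1/(-1384562) = -1/1384562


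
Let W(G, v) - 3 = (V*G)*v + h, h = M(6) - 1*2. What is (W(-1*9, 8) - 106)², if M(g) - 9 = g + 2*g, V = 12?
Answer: 887364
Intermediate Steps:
M(g) = 9 + 3*g (M(g) = 9 + (g + 2*g) = 9 + 3*g)
h = 25 (h = (9 + 3*6) - 1*2 = (9 + 18) - 2 = 27 - 2 = 25)
W(G, v) = 28 + 12*G*v (W(G, v) = 3 + ((12*G)*v + 25) = 3 + (12*G*v + 25) = 3 + (25 + 12*G*v) = 28 + 12*G*v)
(W(-1*9, 8) - 106)² = ((28 + 12*(-1*9)*8) - 106)² = ((28 + 12*(-9)*8) - 106)² = ((28 - 864) - 106)² = (-836 - 106)² = (-942)² = 887364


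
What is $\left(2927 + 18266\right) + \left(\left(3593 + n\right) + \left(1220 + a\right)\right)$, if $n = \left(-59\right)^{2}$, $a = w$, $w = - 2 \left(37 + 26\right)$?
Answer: $29361$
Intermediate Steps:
$w = -126$ ($w = \left(-2\right) 63 = -126$)
$a = -126$
$n = 3481$
$\left(2927 + 18266\right) + \left(\left(3593 + n\right) + \left(1220 + a\right)\right) = \left(2927 + 18266\right) + \left(\left(3593 + 3481\right) + \left(1220 - 126\right)\right) = 21193 + \left(7074 + 1094\right) = 21193 + 8168 = 29361$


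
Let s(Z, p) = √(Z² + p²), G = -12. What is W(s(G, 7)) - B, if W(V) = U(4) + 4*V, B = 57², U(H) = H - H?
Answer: -3249 + 4*√193 ≈ -3193.4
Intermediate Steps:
U(H) = 0
B = 3249
W(V) = 4*V (W(V) = 0 + 4*V = 4*V)
W(s(G, 7)) - B = 4*√((-12)² + 7²) - 1*3249 = 4*√(144 + 49) - 3249 = 4*√193 - 3249 = -3249 + 4*√193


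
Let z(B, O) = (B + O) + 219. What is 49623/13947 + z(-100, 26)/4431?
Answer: 73967276/20599719 ≈ 3.5907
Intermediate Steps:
z(B, O) = 219 + B + O
49623/13947 + z(-100, 26)/4431 = 49623/13947 + (219 - 100 + 26)/4431 = 49623*(1/13947) + 145*(1/4431) = 16541/4649 + 145/4431 = 73967276/20599719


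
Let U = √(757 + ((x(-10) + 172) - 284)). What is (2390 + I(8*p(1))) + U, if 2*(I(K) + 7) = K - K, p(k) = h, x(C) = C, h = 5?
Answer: 2383 + √635 ≈ 2408.2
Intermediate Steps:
p(k) = 5
I(K) = -7 (I(K) = -7 + (K - K)/2 = -7 + (½)*0 = -7 + 0 = -7)
U = √635 (U = √(757 + ((-10 + 172) - 284)) = √(757 + (162 - 284)) = √(757 - 122) = √635 ≈ 25.199)
(2390 + I(8*p(1))) + U = (2390 - 7) + √635 = 2383 + √635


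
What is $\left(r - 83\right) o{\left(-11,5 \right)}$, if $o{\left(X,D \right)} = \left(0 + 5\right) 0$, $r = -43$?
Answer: $0$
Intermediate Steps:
$o{\left(X,D \right)} = 0$ ($o{\left(X,D \right)} = 5 \cdot 0 = 0$)
$\left(r - 83\right) o{\left(-11,5 \right)} = \left(-43 - 83\right) 0 = \left(-126\right) 0 = 0$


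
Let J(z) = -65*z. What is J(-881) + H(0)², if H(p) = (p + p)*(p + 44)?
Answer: 57265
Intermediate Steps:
H(p) = 2*p*(44 + p) (H(p) = (2*p)*(44 + p) = 2*p*(44 + p))
J(-881) + H(0)² = -65*(-881) + (2*0*(44 + 0))² = 57265 + (2*0*44)² = 57265 + 0² = 57265 + 0 = 57265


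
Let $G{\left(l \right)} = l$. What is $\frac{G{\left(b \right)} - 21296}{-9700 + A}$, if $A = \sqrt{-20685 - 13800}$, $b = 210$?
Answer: $\frac{3146680}{1448069} + \frac{17842 i \sqrt{285}}{7240345} \approx 2.173 + 0.041601 i$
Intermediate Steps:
$A = 11 i \sqrt{285}$ ($A = \sqrt{-34485} = 11 i \sqrt{285} \approx 185.7 i$)
$\frac{G{\left(b \right)} - 21296}{-9700 + A} = \frac{210 - 21296}{-9700 + 11 i \sqrt{285}} = - \frac{21086}{-9700 + 11 i \sqrt{285}}$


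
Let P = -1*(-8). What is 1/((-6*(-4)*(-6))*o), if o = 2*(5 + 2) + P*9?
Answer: -1/12384 ≈ -8.0749e-5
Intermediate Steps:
P = 8
o = 86 (o = 2*(5 + 2) + 8*9 = 2*7 + 72 = 14 + 72 = 86)
1/((-6*(-4)*(-6))*o) = 1/((-6*(-4)*(-6))*86) = 1/((24*(-6))*86) = 1/(-144*86) = 1/(-12384) = -1/12384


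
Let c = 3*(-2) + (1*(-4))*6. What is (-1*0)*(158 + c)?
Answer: 0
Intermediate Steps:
c = -30 (c = -6 - 4*6 = -6 - 24 = -30)
(-1*0)*(158 + c) = (-1*0)*(158 - 30) = 0*128 = 0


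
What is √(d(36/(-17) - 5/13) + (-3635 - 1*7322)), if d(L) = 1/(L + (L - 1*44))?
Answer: I*√3559935930/570 ≈ 104.68*I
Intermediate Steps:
d(L) = 1/(-44 + 2*L) (d(L) = 1/(L + (L - 44)) = 1/(L + (-44 + L)) = 1/(-44 + 2*L))
√(d(36/(-17) - 5/13) + (-3635 - 1*7322)) = √(1/(2*(-22 + (36/(-17) - 5/13))) + (-3635 - 1*7322)) = √(1/(2*(-22 + (36*(-1/17) - 5*1/13))) + (-3635 - 7322)) = √(1/(2*(-22 + (-36/17 - 5/13))) - 10957) = √(1/(2*(-22 - 553/221)) - 10957) = √(1/(2*(-5415/221)) - 10957) = √((½)*(-221/5415) - 10957) = √(-221/10830 - 10957) = √(-118664531/10830) = I*√3559935930/570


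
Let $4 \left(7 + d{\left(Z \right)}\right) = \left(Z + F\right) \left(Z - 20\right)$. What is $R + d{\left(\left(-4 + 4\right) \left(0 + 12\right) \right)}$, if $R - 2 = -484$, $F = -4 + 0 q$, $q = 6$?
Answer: $-469$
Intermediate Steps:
$F = -4$ ($F = -4 + 0 \cdot 6 = -4 + 0 = -4$)
$R = -482$ ($R = 2 - 484 = -482$)
$d{\left(Z \right)} = -7 + \frac{\left(-20 + Z\right) \left(-4 + Z\right)}{4}$ ($d{\left(Z \right)} = -7 + \frac{\left(Z - 4\right) \left(Z - 20\right)}{4} = -7 + \frac{\left(-4 + Z\right) \left(-20 + Z\right)}{4} = -7 + \frac{\left(-20 + Z\right) \left(-4 + Z\right)}{4}$)
$R + d{\left(\left(-4 + 4\right) \left(0 + 12\right) \right)} = -482 + \left(13 - 6 \left(-4 + 4\right) \left(0 + 12\right) + \frac{\left(\left(-4 + 4\right) \left(0 + 12\right)\right)^{2}}{4}\right) = -482 + \left(13 - 6 \cdot 0 \cdot 12 + \frac{\left(0 \cdot 12\right)^{2}}{4}\right) = -482 + \left(13 - 0 + \frac{0^{2}}{4}\right) = -482 + \left(13 + 0 + \frac{1}{4} \cdot 0\right) = -482 + \left(13 + 0 + 0\right) = -482 + 13 = -469$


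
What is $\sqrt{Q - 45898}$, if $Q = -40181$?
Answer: $i \sqrt{86079} \approx 293.39 i$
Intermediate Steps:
$\sqrt{Q - 45898} = \sqrt{-40181 - 45898} = \sqrt{-86079} = i \sqrt{86079}$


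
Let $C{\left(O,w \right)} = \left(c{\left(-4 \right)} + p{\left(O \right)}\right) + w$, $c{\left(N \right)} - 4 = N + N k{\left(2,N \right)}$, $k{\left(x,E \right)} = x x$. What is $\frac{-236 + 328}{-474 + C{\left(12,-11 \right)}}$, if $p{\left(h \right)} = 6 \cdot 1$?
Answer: $- \frac{92}{495} \approx -0.18586$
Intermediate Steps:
$k{\left(x,E \right)} = x^{2}$
$c{\left(N \right)} = 4 + 5 N$ ($c{\left(N \right)} = 4 + \left(N + N 2^{2}\right) = 4 + \left(N + N 4\right) = 4 + \left(N + 4 N\right) = 4 + 5 N$)
$p{\left(h \right)} = 6$
$C{\left(O,w \right)} = -10 + w$ ($C{\left(O,w \right)} = \left(\left(4 + 5 \left(-4\right)\right) + 6\right) + w = \left(\left(4 - 20\right) + 6\right) + w = \left(-16 + 6\right) + w = -10 + w$)
$\frac{-236 + 328}{-474 + C{\left(12,-11 \right)}} = \frac{-236 + 328}{-474 - 21} = \frac{92}{-474 - 21} = \frac{92}{-495} = 92 \left(- \frac{1}{495}\right) = - \frac{92}{495}$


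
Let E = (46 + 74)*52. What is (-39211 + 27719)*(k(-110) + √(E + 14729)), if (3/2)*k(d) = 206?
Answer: -4734704/3 - 11492*√20969 ≈ -3.2424e+6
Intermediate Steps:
E = 6240 (E = 120*52 = 6240)
k(d) = 412/3 (k(d) = (⅔)*206 = 412/3)
(-39211 + 27719)*(k(-110) + √(E + 14729)) = (-39211 + 27719)*(412/3 + √(6240 + 14729)) = -11492*(412/3 + √20969) = -4734704/3 - 11492*√20969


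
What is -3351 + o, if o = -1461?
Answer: -4812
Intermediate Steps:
-3351 + o = -3351 - 1461 = -4812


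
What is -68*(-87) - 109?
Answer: 5807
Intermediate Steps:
-68*(-87) - 109 = 5916 - 109 = 5807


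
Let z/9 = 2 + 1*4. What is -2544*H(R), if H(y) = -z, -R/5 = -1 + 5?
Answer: 137376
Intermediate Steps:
z = 54 (z = 9*(2 + 1*4) = 9*(2 + 4) = 9*6 = 54)
R = -20 (R = -5*(-1 + 5) = -5*4 = -20)
H(y) = -54 (H(y) = -1*54 = -54)
-2544*H(R) = -2544*(-54) = 137376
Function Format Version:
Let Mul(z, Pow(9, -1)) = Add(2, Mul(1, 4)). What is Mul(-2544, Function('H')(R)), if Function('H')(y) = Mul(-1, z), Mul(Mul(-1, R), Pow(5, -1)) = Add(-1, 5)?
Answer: 137376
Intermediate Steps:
z = 54 (z = Mul(9, Add(2, Mul(1, 4))) = Mul(9, Add(2, 4)) = Mul(9, 6) = 54)
R = -20 (R = Mul(-5, Add(-1, 5)) = Mul(-5, 4) = -20)
Function('H')(y) = -54 (Function('H')(y) = Mul(-1, 54) = -54)
Mul(-2544, Function('H')(R)) = Mul(-2544, -54) = 137376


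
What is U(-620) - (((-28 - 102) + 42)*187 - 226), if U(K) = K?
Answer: 16062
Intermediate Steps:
U(-620) - (((-28 - 102) + 42)*187 - 226) = -620 - (((-28 - 102) + 42)*187 - 226) = -620 - ((-130 + 42)*187 - 226) = -620 - (-88*187 - 226) = -620 - (-16456 - 226) = -620 - 1*(-16682) = -620 + 16682 = 16062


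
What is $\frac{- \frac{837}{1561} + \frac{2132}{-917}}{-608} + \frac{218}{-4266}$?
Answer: $- \frac{12304045513}{265197016224} \approx -0.046396$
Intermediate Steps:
$\frac{- \frac{837}{1561} + \frac{2132}{-917}}{-608} + \frac{218}{-4266} = \left(\left(-837\right) \frac{1}{1561} + 2132 \left(- \frac{1}{917}\right)\right) \left(- \frac{1}{608}\right) + 218 \left(- \frac{1}{4266}\right) = \left(- \frac{837}{1561} - \frac{2132}{917}\right) \left(- \frac{1}{608}\right) - \frac{109}{2133} = \left(- \frac{585083}{204491}\right) \left(- \frac{1}{608}\right) - \frac{109}{2133} = \frac{585083}{124330528} - \frac{109}{2133} = - \frac{12304045513}{265197016224}$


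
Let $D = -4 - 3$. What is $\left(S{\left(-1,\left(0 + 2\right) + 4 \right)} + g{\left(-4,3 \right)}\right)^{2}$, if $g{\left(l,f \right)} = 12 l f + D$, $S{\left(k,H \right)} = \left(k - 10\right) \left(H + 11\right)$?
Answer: $114244$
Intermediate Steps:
$D = -7$ ($D = -4 - 3 = -7$)
$S{\left(k,H \right)} = \left(-10 + k\right) \left(11 + H\right)$
$g{\left(l,f \right)} = -7 + 12 f l$ ($g{\left(l,f \right)} = 12 l f - 7 = 12 f l - 7 = -7 + 12 f l$)
$\left(S{\left(-1,\left(0 + 2\right) + 4 \right)} + g{\left(-4,3 \right)}\right)^{2} = \left(\left(-110 - 10 \left(\left(0 + 2\right) + 4\right) + 11 \left(-1\right) + \left(\left(0 + 2\right) + 4\right) \left(-1\right)\right) + \left(-7 + 12 \cdot 3 \left(-4\right)\right)\right)^{2} = \left(\left(-110 - 10 \left(2 + 4\right) - 11 + \left(2 + 4\right) \left(-1\right)\right) - 151\right)^{2} = \left(\left(-110 - 60 - 11 + 6 \left(-1\right)\right) - 151\right)^{2} = \left(\left(-110 - 60 - 11 - 6\right) - 151\right)^{2} = \left(-187 - 151\right)^{2} = \left(-338\right)^{2} = 114244$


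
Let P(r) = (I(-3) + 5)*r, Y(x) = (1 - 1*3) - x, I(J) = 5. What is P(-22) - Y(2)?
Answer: -216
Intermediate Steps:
Y(x) = -2 - x (Y(x) = (1 - 3) - x = -2 - x)
P(r) = 10*r (P(r) = (5 + 5)*r = 10*r)
P(-22) - Y(2) = 10*(-22) - (-2 - 1*2) = -220 - (-2 - 2) = -220 - 1*(-4) = -220 + 4 = -216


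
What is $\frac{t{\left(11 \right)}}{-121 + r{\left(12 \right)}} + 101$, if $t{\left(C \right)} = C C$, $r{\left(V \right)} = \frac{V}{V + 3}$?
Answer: $\frac{60096}{601} \approx 99.993$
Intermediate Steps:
$r{\left(V \right)} = \frac{V}{3 + V}$
$t{\left(C \right)} = C^{2}$
$\frac{t{\left(11 \right)}}{-121 + r{\left(12 \right)}} + 101 = \frac{11^{2}}{-121 + \frac{12}{3 + 12}} + 101 = \frac{1}{-121 + \frac{12}{15}} \cdot 121 + 101 = \frac{1}{-121 + 12 \cdot \frac{1}{15}} \cdot 121 + 101 = \frac{1}{-121 + \frac{4}{5}} \cdot 121 + 101 = \frac{1}{- \frac{601}{5}} \cdot 121 + 101 = \left(- \frac{5}{601}\right) 121 + 101 = - \frac{605}{601} + 101 = \frac{60096}{601}$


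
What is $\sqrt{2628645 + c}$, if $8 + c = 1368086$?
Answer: $\sqrt{3996723} \approx 1999.2$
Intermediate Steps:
$c = 1368078$ ($c = -8 + 1368086 = 1368078$)
$\sqrt{2628645 + c} = \sqrt{2628645 + 1368078} = \sqrt{3996723}$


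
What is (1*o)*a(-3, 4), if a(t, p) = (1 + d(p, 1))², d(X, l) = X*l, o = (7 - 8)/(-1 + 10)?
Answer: -25/9 ≈ -2.7778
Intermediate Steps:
o = -⅑ (o = -1/9 = -1*⅑ = -⅑ ≈ -0.11111)
a(t, p) = (1 + p)² (a(t, p) = (1 + p*1)² = (1 + p)²)
(1*o)*a(-3, 4) = (1*(-⅑))*(1 + 4)² = -⅑*5² = -⅑*25 = -25/9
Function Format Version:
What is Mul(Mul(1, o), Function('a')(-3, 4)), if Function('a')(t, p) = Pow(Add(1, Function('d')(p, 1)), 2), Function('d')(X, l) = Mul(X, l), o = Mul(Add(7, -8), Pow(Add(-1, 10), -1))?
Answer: Rational(-25, 9) ≈ -2.7778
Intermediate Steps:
o = Rational(-1, 9) (o = Mul(-1, Pow(9, -1)) = Mul(-1, Rational(1, 9)) = Rational(-1, 9) ≈ -0.11111)
Function('a')(t, p) = Pow(Add(1, p), 2) (Function('a')(t, p) = Pow(Add(1, Mul(p, 1)), 2) = Pow(Add(1, p), 2))
Mul(Mul(1, o), Function('a')(-3, 4)) = Mul(Mul(1, Rational(-1, 9)), Pow(Add(1, 4), 2)) = Mul(Rational(-1, 9), Pow(5, 2)) = Mul(Rational(-1, 9), 25) = Rational(-25, 9)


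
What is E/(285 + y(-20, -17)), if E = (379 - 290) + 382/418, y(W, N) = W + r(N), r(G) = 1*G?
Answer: 2349/6479 ≈ 0.36256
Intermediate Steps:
r(G) = G
y(W, N) = N + W (y(W, N) = W + N = N + W)
E = 18792/209 (E = 89 + 382*(1/418) = 89 + 191/209 = 18792/209 ≈ 89.914)
E/(285 + y(-20, -17)) = (18792/209)/(285 + (-17 - 20)) = (18792/209)/(285 - 37) = (18792/209)/248 = (1/248)*(18792/209) = 2349/6479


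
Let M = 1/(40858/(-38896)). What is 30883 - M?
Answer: 630928255/20429 ≈ 30884.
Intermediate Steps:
M = -19448/20429 (M = 1/(40858*(-1/38896)) = 1/(-20429/19448) = -19448/20429 ≈ -0.95198)
30883 - M = 30883 - 1*(-19448/20429) = 30883 + 19448/20429 = 630928255/20429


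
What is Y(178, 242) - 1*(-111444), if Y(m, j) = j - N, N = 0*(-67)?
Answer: 111686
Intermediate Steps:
N = 0
Y(m, j) = j (Y(m, j) = j - 1*0 = j + 0 = j)
Y(178, 242) - 1*(-111444) = 242 - 1*(-111444) = 242 + 111444 = 111686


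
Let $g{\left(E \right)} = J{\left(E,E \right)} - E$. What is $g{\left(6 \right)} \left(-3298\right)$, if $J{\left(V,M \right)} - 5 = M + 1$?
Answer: $-19788$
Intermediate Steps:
$J{\left(V,M \right)} = 6 + M$ ($J{\left(V,M \right)} = 5 + \left(M + 1\right) = 5 + \left(1 + M\right) = 6 + M$)
$g{\left(E \right)} = 6$ ($g{\left(E \right)} = \left(6 + E\right) - E = 6$)
$g{\left(6 \right)} \left(-3298\right) = 6 \left(-3298\right) = -19788$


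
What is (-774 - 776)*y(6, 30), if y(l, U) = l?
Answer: -9300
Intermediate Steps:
(-774 - 776)*y(6, 30) = (-774 - 776)*6 = -1550*6 = -9300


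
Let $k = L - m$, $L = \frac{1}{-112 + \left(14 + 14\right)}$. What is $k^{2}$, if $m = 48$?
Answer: $\frac{16265089}{7056} \approx 2305.1$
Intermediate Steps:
$L = - \frac{1}{84}$ ($L = \frac{1}{-112 + 28} = \frac{1}{-84} = - \frac{1}{84} \approx -0.011905$)
$k = - \frac{4033}{84}$ ($k = - \frac{1}{84} - 48 = - \frac{4033}{84} \approx -48.012$)
$k^{2} = \left(- \frac{4033}{84}\right)^{2} = \frac{16265089}{7056}$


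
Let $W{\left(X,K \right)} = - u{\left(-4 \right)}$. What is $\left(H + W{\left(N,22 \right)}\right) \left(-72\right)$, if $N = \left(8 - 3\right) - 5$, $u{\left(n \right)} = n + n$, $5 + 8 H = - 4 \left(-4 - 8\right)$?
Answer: $-963$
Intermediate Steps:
$H = \frac{43}{8}$ ($H = - \frac{5}{8} + \frac{\left(-4\right) \left(-4 - 8\right)}{8} = - \frac{5}{8} + \frac{\left(-4\right) \left(-12\right)}{8} = - \frac{5}{8} + \frac{1}{8} \cdot 48 = - \frac{5}{8} + 6 = \frac{43}{8} \approx 5.375$)
$u{\left(n \right)} = 2 n$
$N = 0$ ($N = 5 - 5 = 0$)
$W{\left(X,K \right)} = 8$ ($W{\left(X,K \right)} = - 2 \left(-4\right) = \left(-1\right) \left(-8\right) = 8$)
$\left(H + W{\left(N,22 \right)}\right) \left(-72\right) = \left(\frac{43}{8} + 8\right) \left(-72\right) = \frac{107}{8} \left(-72\right) = -963$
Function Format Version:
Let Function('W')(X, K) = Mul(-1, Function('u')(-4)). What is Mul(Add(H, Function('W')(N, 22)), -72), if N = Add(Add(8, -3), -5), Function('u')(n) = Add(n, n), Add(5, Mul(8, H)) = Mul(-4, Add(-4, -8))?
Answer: -963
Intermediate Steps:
H = Rational(43, 8) (H = Add(Rational(-5, 8), Mul(Rational(1, 8), Mul(-4, Add(-4, -8)))) = Add(Rational(-5, 8), Mul(Rational(1, 8), Mul(-4, -12))) = Add(Rational(-5, 8), Mul(Rational(1, 8), 48)) = Add(Rational(-5, 8), 6) = Rational(43, 8) ≈ 5.3750)
Function('u')(n) = Mul(2, n)
N = 0 (N = Add(5, -5) = 0)
Function('W')(X, K) = 8 (Function('W')(X, K) = Mul(-1, Mul(2, -4)) = Mul(-1, -8) = 8)
Mul(Add(H, Function('W')(N, 22)), -72) = Mul(Add(Rational(43, 8), 8), -72) = Mul(Rational(107, 8), -72) = -963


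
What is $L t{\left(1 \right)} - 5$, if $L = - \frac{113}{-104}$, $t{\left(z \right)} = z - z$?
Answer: $-5$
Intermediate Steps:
$t{\left(z \right)} = 0$
$L = \frac{113}{104}$ ($L = \left(-113\right) \left(- \frac{1}{104}\right) = \frac{113}{104} \approx 1.0865$)
$L t{\left(1 \right)} - 5 = \frac{113}{104} \cdot 0 - 5 = 0 - 5 = -5$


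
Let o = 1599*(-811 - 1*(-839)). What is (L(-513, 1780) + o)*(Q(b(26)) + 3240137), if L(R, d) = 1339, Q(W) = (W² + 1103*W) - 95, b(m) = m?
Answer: 150755118956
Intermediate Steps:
o = 44772 (o = 1599*(-811 + 839) = 1599*28 = 44772)
Q(W) = -95 + W² + 1103*W
(L(-513, 1780) + o)*(Q(b(26)) + 3240137) = (1339 + 44772)*((-95 + 26² + 1103*26) + 3240137) = 46111*((-95 + 676 + 28678) + 3240137) = 46111*(29259 + 3240137) = 46111*3269396 = 150755118956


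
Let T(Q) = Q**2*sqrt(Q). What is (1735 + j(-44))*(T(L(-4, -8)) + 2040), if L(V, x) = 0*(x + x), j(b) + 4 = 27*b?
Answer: 1107720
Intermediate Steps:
j(b) = -4 + 27*b
L(V, x) = 0 (L(V, x) = 0*(2*x) = 0)
T(Q) = Q**(5/2)
(1735 + j(-44))*(T(L(-4, -8)) + 2040) = (1735 + (-4 + 27*(-44)))*(0**(5/2) + 2040) = (1735 + (-4 - 1188))*(0 + 2040) = (1735 - 1192)*2040 = 543*2040 = 1107720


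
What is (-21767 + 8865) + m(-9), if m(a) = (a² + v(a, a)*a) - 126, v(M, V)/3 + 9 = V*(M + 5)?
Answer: -13676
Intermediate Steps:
v(M, V) = -27 + 3*V*(5 + M) (v(M, V) = -27 + 3*(V*(M + 5)) = -27 + 3*(V*(5 + M)) = -27 + 3*V*(5 + M))
m(a) = -126 + a² + a*(-27 + 3*a² + 15*a) (m(a) = (a² + (-27 + 15*a + 3*a*a)*a) - 126 = (a² + (-27 + 15*a + 3*a²)*a) - 126 = (a² + (-27 + 3*a² + 15*a)*a) - 126 = (a² + a*(-27 + 3*a² + 15*a)) - 126 = -126 + a² + a*(-27 + 3*a² + 15*a))
(-21767 + 8865) + m(-9) = (-21767 + 8865) + (-126 - 27*(-9) + 3*(-9)³ + 16*(-9)²) = -12902 + (-126 + 243 + 3*(-729) + 16*81) = -12902 + (-126 + 243 - 2187 + 1296) = -12902 - 774 = -13676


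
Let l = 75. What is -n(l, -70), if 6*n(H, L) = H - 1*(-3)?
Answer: -13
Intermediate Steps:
n(H, L) = ½ + H/6 (n(H, L) = (H - 1*(-3))/6 = (H + 3)/6 = (3 + H)/6 = ½ + H/6)
-n(l, -70) = -(½ + (⅙)*75) = -(½ + 25/2) = -1*13 = -13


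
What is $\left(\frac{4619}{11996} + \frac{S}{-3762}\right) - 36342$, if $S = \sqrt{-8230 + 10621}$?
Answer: $- \frac{435954013}{11996} - \frac{\sqrt{2391}}{3762} \approx -36342.0$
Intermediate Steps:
$S = \sqrt{2391} \approx 48.898$
$\left(\frac{4619}{11996} + \frac{S}{-3762}\right) - 36342 = \left(\frac{4619}{11996} + \frac{\sqrt{2391}}{-3762}\right) - 36342 = \left(4619 \cdot \frac{1}{11996} + \sqrt{2391} \left(- \frac{1}{3762}\right)\right) - 36342 = \left(\frac{4619}{11996} - \frac{\sqrt{2391}}{3762}\right) - 36342 = - \frac{435954013}{11996} - \frac{\sqrt{2391}}{3762}$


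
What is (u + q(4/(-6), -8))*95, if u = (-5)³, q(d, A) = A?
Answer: -12635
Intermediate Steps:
u = -125
(u + q(4/(-6), -8))*95 = (-125 - 8)*95 = -133*95 = -12635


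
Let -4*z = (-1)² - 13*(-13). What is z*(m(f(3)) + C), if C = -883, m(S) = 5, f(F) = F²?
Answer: 37315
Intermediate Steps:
z = -85/2 (z = -((-1)² - 13*(-13))/4 = -(1 + 169)/4 = -¼*170 = -85/2 ≈ -42.500)
z*(m(f(3)) + C) = -85*(5 - 883)/2 = -85/2*(-878) = 37315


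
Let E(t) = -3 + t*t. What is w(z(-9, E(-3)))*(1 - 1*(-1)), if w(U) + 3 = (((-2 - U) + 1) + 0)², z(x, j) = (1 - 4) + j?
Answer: 26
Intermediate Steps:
E(t) = -3 + t²
z(x, j) = -3 + j
w(U) = -3 + (-1 - U)² (w(U) = -3 + (((-2 - U) + 1) + 0)² = -3 + ((-1 - U) + 0)² = -3 + (-1 - U)²)
w(z(-9, E(-3)))*(1 - 1*(-1)) = (-3 + (1 + (-3 + (-3 + (-3)²)))²)*(1 - 1*(-1)) = (-3 + (1 + (-3 + (-3 + 9)))²)*(1 + 1) = (-3 + (1 + (-3 + 6))²)*2 = (-3 + (1 + 3)²)*2 = (-3 + 4²)*2 = (-3 + 16)*2 = 13*2 = 26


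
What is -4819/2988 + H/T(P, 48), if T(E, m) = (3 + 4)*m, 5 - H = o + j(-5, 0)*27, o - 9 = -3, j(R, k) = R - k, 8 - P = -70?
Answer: -50783/41832 ≈ -1.2140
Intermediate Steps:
P = 78 (P = 8 - 1*(-70) = 8 + 70 = 78)
o = 6 (o = 9 - 3 = 6)
H = 134 (H = 5 - (6 + (-5 - 1*0)*27) = 5 - (6 + (-5 + 0)*27) = 5 - (6 - 5*27) = 5 - (6 - 135) = 5 - 1*(-129) = 5 + 129 = 134)
T(E, m) = 7*m
-4819/2988 + H/T(P, 48) = -4819/2988 + 134/((7*48)) = -4819*1/2988 + 134/336 = -4819/2988 + 134*(1/336) = -4819/2988 + 67/168 = -50783/41832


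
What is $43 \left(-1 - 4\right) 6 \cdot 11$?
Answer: $-14190$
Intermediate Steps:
$43 \left(-1 - 4\right) 6 \cdot 11 = 43 \left(\left(-5\right) 6\right) 11 = 43 \left(-30\right) 11 = \left(-1290\right) 11 = -14190$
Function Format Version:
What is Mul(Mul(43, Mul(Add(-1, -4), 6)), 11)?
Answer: -14190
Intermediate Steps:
Mul(Mul(43, Mul(Add(-1, -4), 6)), 11) = Mul(Mul(43, Mul(-5, 6)), 11) = Mul(Mul(43, -30), 11) = Mul(-1290, 11) = -14190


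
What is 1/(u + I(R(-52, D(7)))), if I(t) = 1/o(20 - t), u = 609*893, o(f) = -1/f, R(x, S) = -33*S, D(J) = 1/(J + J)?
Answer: 14/7613405 ≈ 1.8389e-6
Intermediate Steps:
D(J) = 1/(2*J)
u = 543837
I(t) = -20 + t (I(t) = 1/(-1/(20 - t)) = -20 + t)
1/(u + I(R(-52, D(7)))) = 1/(543837 + (-20 - 33/(2*7))) = 1/(543837 + (-20 - 33*1/14)) = 1/(543837 + (-20 - 33/14)) = 1/(543837 - 313/14) = 1/(7613405/14) = 14/7613405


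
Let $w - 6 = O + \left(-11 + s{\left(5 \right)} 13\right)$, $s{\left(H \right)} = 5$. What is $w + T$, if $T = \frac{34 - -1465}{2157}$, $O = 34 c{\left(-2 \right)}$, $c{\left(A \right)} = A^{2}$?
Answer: $\frac{424271}{2157} \approx 196.69$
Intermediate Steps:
$O = 136$ ($O = 34 \left(-2\right)^{2} = 34 \cdot 4 = 136$)
$T = \frac{1499}{2157}$ ($T = \left(34 + 1465\right) \frac{1}{2157} = 1499 \cdot \frac{1}{2157} = \frac{1499}{2157} \approx 0.69495$)
$w = 196$ ($w = 6 + \left(136 + \left(-11 + 5 \cdot 13\right)\right) = 6 + \left(136 + \left(-11 + 65\right)\right) = 6 + \left(136 + 54\right) = 6 + 190 = 196$)
$w + T = 196 + \frac{1499}{2157} = \frac{424271}{2157}$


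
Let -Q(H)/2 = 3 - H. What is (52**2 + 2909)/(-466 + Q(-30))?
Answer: -5613/532 ≈ -10.551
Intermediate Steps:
Q(H) = -6 + 2*H (Q(H) = -2*(3 - H) = -6 + 2*H)
(52**2 + 2909)/(-466 + Q(-30)) = (52**2 + 2909)/(-466 + (-6 + 2*(-30))) = (2704 + 2909)/(-466 + (-6 - 60)) = 5613/(-466 - 66) = 5613/(-532) = 5613*(-1/532) = -5613/532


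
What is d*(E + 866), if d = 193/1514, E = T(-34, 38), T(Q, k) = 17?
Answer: 170419/1514 ≈ 112.56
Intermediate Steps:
E = 17
d = 193/1514 (d = 193*(1/1514) = 193/1514 ≈ 0.12748)
d*(E + 866) = 193*(17 + 866)/1514 = (193/1514)*883 = 170419/1514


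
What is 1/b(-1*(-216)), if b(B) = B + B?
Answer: 1/432 ≈ 0.0023148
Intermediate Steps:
b(B) = 2*B
1/b(-1*(-216)) = 1/(2*(-1*(-216))) = 1/(2*216) = 1/432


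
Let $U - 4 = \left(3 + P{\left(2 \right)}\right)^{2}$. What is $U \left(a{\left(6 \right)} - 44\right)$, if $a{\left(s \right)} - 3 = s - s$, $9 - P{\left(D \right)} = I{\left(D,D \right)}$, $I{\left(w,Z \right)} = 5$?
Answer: $-2173$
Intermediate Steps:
$P{\left(D \right)} = 4$ ($P{\left(D \right)} = 9 - 5 = 4$)
$a{\left(s \right)} = 3$ ($a{\left(s \right)} = 3 + \left(s - s\right) = 3 + 0 = 3$)
$U = 53$ ($U = 4 + \left(3 + 4\right)^{2} = 4 + 7^{2} = 4 + 49 = 53$)
$U \left(a{\left(6 \right)} - 44\right) = 53 \left(3 - 44\right) = 53 \left(-41\right) = -2173$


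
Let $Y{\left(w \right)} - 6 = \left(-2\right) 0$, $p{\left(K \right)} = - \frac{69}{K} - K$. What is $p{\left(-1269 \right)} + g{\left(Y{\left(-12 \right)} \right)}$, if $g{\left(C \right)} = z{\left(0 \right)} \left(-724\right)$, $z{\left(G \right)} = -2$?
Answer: $\frac{1149314}{423} \approx 2717.1$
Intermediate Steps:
$p{\left(K \right)} = - K - \frac{69}{K}$
$Y{\left(w \right)} = 6$ ($Y{\left(w \right)} = 6 - 0 = 6 + 0 = 6$)
$g{\left(C \right)} = 1448$ ($g{\left(C \right)} = \left(-2\right) \left(-724\right) = 1448$)
$p{\left(-1269 \right)} + g{\left(Y{\left(-12 \right)} \right)} = \left(\left(-1\right) \left(-1269\right) - \frac{69}{-1269}\right) + 1448 = \left(1269 - - \frac{23}{423}\right) + 1448 = \left(1269 + \frac{23}{423}\right) + 1448 = \frac{536810}{423} + 1448 = \frac{1149314}{423}$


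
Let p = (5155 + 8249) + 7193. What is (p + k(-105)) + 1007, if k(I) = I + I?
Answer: 21394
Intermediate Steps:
k(I) = 2*I
p = 20597 (p = 13404 + 7193 = 20597)
(p + k(-105)) + 1007 = (20597 + 2*(-105)) + 1007 = (20597 - 210) + 1007 = 20387 + 1007 = 21394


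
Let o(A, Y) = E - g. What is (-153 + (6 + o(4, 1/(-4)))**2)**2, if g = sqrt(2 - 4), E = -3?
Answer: 21244 + 1752*I*sqrt(2) ≈ 21244.0 + 2477.7*I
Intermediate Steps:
g = I*sqrt(2) (g = sqrt(-2) = I*sqrt(2) ≈ 1.4142*I)
o(A, Y) = -3 - I*sqrt(2)
(-153 + (6 + o(4, 1/(-4)))**2)**2 = (-153 + (6 + (-3 - I*sqrt(2)))**2)**2 = (-153 + (3 - I*sqrt(2))**2)**2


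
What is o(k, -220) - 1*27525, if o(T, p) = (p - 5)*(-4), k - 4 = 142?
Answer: -26625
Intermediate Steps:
k = 146 (k = 4 + 142 = 146)
o(T, p) = 20 - 4*p (o(T, p) = (-5 + p)*(-4) = 20 - 4*p)
o(k, -220) - 1*27525 = (20 - 4*(-220)) - 1*27525 = (20 + 880) - 27525 = 900 - 27525 = -26625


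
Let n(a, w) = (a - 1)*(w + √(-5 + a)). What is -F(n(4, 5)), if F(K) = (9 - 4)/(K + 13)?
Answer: -140/793 + 15*I/793 ≈ -0.17654 + 0.018916*I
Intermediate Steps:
n(a, w) = (-1 + a)*(w + √(-5 + a))
F(K) = 5/(13 + K)
-F(n(4, 5)) = -5/(13 + (-1*5 - √(-5 + 4) + 4*5 + 4*√(-5 + 4))) = -5/(13 + (-5 - √(-1) + 20 + 4*√(-1))) = -5/(13 + (-5 - I + 20 + 4*I)) = -5/(13 + (15 + 3*I)) = -5/(28 + 3*I) = -5*(28 - 3*I)/793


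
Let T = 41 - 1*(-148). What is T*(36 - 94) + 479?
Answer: -10483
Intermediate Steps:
T = 189 (T = 41 + 148 = 189)
T*(36 - 94) + 479 = 189*(36 - 94) + 479 = 189*(-58) + 479 = -10962 + 479 = -10483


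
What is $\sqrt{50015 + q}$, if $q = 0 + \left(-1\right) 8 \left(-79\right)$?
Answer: $\sqrt{50647} \approx 225.05$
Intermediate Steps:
$q = 632$ ($q = 0 - -632 = 0 + 632 = 632$)
$\sqrt{50015 + q} = \sqrt{50015 + 632} = \sqrt{50647}$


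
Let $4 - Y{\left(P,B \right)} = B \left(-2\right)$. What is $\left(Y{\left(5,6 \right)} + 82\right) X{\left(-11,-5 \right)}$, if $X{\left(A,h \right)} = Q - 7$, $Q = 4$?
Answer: $-294$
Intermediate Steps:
$X{\left(A,h \right)} = -3$ ($X{\left(A,h \right)} = 4 - 7 = -3$)
$Y{\left(P,B \right)} = 4 + 2 B$ ($Y{\left(P,B \right)} = 4 - B \left(-2\right) = 4 - - 2 B = 4 + 2 B$)
$\left(Y{\left(5,6 \right)} + 82\right) X{\left(-11,-5 \right)} = \left(\left(4 + 2 \cdot 6\right) + 82\right) \left(-3\right) = \left(\left(4 + 12\right) + 82\right) \left(-3\right) = \left(16 + 82\right) \left(-3\right) = 98 \left(-3\right) = -294$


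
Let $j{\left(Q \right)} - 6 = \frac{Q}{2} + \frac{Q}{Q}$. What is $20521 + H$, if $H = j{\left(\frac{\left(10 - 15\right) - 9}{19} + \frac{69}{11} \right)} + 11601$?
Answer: $\frac{13431079}{418} \approx 32132.0$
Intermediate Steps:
$j{\left(Q \right)} = 7 + \frac{Q}{2}$ ($j{\left(Q \right)} = 6 + \left(\frac{Q}{2} + \frac{Q}{Q}\right) = 6 + \left(Q \frac{1}{2} + 1\right) = 6 + \left(\frac{Q}{2} + 1\right) = 6 + \left(1 + \frac{Q}{2}\right) = 7 + \frac{Q}{2}$)
$H = \frac{4853301}{418}$ ($H = \left(7 + \frac{\frac{\left(10 - 15\right) - 9}{19} + \frac{69}{11}}{2}\right) + 11601 = \left(7 + \frac{\left(-5 - 9\right) \frac{1}{19} + 69 \cdot \frac{1}{11}}{2}\right) + 11601 = \left(7 + \frac{\left(-14\right) \frac{1}{19} + \frac{69}{11}}{2}\right) + 11601 = \left(7 + \frac{- \frac{14}{19} + \frac{69}{11}}{2}\right) + 11601 = \left(7 + \frac{1}{2} \cdot \frac{1157}{209}\right) + 11601 = \left(7 + \frac{1157}{418}\right) + 11601 = \frac{4083}{418} + 11601 = \frac{4853301}{418} \approx 11611.0$)
$20521 + H = 20521 + \frac{4853301}{418} = \frac{13431079}{418}$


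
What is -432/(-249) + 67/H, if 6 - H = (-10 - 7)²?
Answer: 35191/23489 ≈ 1.4982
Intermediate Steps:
H = -283 (H = 6 - (-10 - 7)² = 6 - 1*(-17)² = 6 - 1*289 = 6 - 289 = -283)
-432/(-249) + 67/H = -432/(-249) + 67/(-283) = -432*(-1/249) + 67*(-1/283) = 144/83 - 67/283 = 35191/23489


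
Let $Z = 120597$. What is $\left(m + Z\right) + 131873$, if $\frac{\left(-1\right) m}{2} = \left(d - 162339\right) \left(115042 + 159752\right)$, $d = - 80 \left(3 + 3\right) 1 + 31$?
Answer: $89466583814$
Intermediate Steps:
$d = -449$ ($d = - 80 \cdot 6 \cdot 1 + 31 = \left(-80\right) 6 + 31 = -480 + 31 = -449$)
$m = 89466331344$ ($m = - 2 \left(-449 - 162339\right) \left(115042 + 159752\right) = - 2 \left(\left(-162788\right) 274794\right) = \left(-2\right) \left(-44733165672\right) = 89466331344$)
$\left(m + Z\right) + 131873 = \left(89466331344 + 120597\right) + 131873 = 89466451941 + 131873 = 89466583814$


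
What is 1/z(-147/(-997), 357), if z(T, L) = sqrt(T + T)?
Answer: sqrt(5982)/42 ≈ 1.8415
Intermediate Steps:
z(T, L) = sqrt(2)*sqrt(T) (z(T, L) = sqrt(2*T) = sqrt(2)*sqrt(T))
1/z(-147/(-997), 357) = 1/(sqrt(2)*sqrt(-147/(-997))) = 1/(sqrt(2)*sqrt(-147*(-1/997))) = 1/(sqrt(2)*sqrt(147/997)) = 1/(sqrt(2)*(7*sqrt(2991)/997)) = 1/(7*sqrt(5982)/997) = sqrt(5982)/42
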